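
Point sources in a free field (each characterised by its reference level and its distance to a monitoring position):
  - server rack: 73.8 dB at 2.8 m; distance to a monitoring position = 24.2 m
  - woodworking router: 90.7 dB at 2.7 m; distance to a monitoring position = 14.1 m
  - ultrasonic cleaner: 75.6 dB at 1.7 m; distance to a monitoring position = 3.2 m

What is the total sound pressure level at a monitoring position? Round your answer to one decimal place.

77.3 dB

Propagate each source to the receiver with L = L_ref − 20·log₁₀(r/r_ref), then add intensities.
server rack: 73.8 − 20·log₁₀(24.2/2.8) = 73.8 − 18.73 = 55.07 dB.
woodworking router: 90.7 − 20·log₁₀(14.1/2.7) = 90.7 − 14.36 = 76.34 dB.
ultrasonic cleaner: 75.6 − 20·log₁₀(3.2/1.7) = 75.6 − 5.49 = 70.11 dB.
Σ 10^(L/10) = 5.365e+07 → L_total = 10·log₁₀(5.365e+07) = 77.30 dB.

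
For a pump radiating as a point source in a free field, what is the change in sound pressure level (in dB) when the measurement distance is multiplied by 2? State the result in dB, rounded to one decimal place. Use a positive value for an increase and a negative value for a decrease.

With spherical spreading the level changes by −20·log₁₀(r₂/r₁).
ΔL = −20·log₁₀(2) = -6.02 dB.

-6.0 dB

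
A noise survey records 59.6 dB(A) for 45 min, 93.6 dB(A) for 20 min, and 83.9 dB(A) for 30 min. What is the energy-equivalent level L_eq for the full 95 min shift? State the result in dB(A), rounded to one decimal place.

Weight each interval's intensity by its duration and average over T = 95 min:
Σ tᵢ·10^(Lᵢ/10) = 45·10^(59.6/10) + 20·10^(93.6/10) + 30·10^(83.9/10) = 5.322e+10.
L_eq = 10·log₁₀(5.322e+10/95) = 87.48 dB(A).

87.5 dB(A)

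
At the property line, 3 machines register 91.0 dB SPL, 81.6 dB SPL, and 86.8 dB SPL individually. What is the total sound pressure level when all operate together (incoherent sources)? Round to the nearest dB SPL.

93 dB SPL

For uncorrelated sources the intensities add, so convert each level to linear form, sum, and take 10·log₁₀ of the total.
Σ 10^(L/10) = 10^(91.0/10) + 10^(81.6/10) + 10^(86.8/10) = 1.882e+09.
L_total = 10·log₁₀(1.882e+09) = 92.75 dB SPL.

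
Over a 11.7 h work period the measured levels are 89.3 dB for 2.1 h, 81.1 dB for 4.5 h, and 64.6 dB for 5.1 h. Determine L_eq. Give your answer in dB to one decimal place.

The energy average is taken in the linear domain: L_eq = 10·log₁₀[(Σ tᵢ·10^(Lᵢ/10))/T], T = 11.7 h.
Σ tᵢ·10^(Lᵢ/10) = 2.1·10^(89.3/10) + 4.5·10^(81.1/10) + 5.1·10^(64.6/10) = 2.382e+09.
L_eq = 10·log₁₀(2.382e+09/11.7) = 83.09 dB.

83.1 dB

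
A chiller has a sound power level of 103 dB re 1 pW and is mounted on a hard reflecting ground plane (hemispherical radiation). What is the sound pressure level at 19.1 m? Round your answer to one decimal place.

The power spreads over a hemisphere of area 2π·r², so L_p = L_w − 10·log₁₀(2π·r²).
2π·r² = 2292 m², 10·log₁₀ of that is 33.602 dB.
L_p = 103 − 33.602 = 69.40 dB.

69.4 dB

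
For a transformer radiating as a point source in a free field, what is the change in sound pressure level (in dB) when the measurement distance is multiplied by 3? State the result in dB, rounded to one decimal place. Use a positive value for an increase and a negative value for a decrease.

With spherical spreading the level changes by −20·log₁₀(r₂/r₁).
ΔL = −20·log₁₀(3) = -9.54 dB.

-9.5 dB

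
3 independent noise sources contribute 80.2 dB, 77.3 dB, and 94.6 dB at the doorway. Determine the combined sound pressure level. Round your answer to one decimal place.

94.8 dB

Incoherent sources combine by intensity addition: L_total = 10·log₁₀(Σ 10^(L_i/10)).
Σ 10^(L/10) = 10^(80.2/10) + 10^(77.3/10) + 10^(94.6/10) = 3.042e+09.
L_total = 10·log₁₀(3.042e+09) = 94.83 dB.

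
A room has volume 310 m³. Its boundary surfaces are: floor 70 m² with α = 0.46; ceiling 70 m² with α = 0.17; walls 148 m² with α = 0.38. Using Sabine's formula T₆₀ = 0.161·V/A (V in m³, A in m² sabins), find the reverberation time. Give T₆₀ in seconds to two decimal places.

0.50 s

A = Σ Sᵢαᵢ = 70·0.46 + 70·0.17 + 148·0.38 = 100.34 m².
T₆₀ = 0.161 × 310 / 100.34 = 0.497 s.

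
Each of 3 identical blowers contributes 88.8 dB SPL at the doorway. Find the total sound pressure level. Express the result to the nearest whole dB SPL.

With 3 equal, uncorrelated contributions the intensity is 3× that of one unit, giving a rise of 10·log₁₀ 3.
L_total = 88.8 + 10·log₁₀(3) = 88.8 + 4.771 = 93.57 dB SPL.

94 dB SPL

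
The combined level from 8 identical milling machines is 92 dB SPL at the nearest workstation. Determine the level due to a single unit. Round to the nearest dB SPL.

83 dB SPL

Dividing the total intensity by 8 lowers the level by 10·log₁₀ 8 = 9.031 dB: L₁ = 92 − 9.031.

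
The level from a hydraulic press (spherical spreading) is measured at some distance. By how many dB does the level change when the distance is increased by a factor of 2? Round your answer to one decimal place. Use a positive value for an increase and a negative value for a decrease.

-6.0 dB

Point-source spreading: ΔL = −20·log₁₀(r₂/r₁).
ΔL = −20·log₁₀(2) = -6.02 dB.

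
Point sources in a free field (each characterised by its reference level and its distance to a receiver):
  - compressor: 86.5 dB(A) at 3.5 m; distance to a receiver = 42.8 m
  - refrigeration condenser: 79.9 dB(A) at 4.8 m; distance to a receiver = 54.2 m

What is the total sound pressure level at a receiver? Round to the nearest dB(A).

Apply inverse-square spreading to bring every level to the receiver, then sum 10^(L/10).
compressor: 86.5 − 20·log₁₀(42.8/3.5) = 86.5 − 21.75 = 64.75 dB(A).
refrigeration condenser: 79.9 − 20·log₁₀(54.2/4.8) = 79.9 − 21.06 = 58.84 dB(A).
Σ 10^(L/10) = 3.754e+06 → L_total = 10·log₁₀(3.754e+06) = 65.74 dB(A).

66 dB(A)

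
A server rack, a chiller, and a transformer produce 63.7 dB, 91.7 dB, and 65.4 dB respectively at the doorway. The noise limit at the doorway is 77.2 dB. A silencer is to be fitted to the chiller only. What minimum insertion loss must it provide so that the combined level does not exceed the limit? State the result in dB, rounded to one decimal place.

15.0 dB

Fixed contribution from the other sources: Σ 10^(L/10) = 10^(63.7/10) + 10^(65.4/10) = 5.812e+06 (67.64 dB).
The limit corresponds to 10^(77.2/10) = 5.248e+07; subtracting the fixed part leaves 4.667e+07 for the chiller, i.e. 76.69 dB.
So the chiller must be reduced from 91.7 to 76.69 dB: IL = 15.01 dB.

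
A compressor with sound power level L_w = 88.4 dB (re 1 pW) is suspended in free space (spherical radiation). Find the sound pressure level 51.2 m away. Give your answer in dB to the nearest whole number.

43 dB

The power spreads over a sphere of area 4π·r², so L_p = L_w − 10·log₁₀(4π·r²).
4π·r² = 3.294e+04 m², 10·log₁₀ of that is 45.177 dB.
L_p = 88.4 − 45.177 = 43.22 dB.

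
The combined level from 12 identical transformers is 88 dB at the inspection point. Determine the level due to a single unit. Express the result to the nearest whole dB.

12 equal contributions raise the level by 10·log₁₀ 12 = 10.792 dB, so each unit alone gives 88 − 10.792.

77 dB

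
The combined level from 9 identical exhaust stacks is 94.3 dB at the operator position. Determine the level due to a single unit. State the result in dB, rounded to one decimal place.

9 equal contributions raise the level by 10·log₁₀ 9 = 9.542 dB, so each unit alone gives 94.3 − 9.542.

84.8 dB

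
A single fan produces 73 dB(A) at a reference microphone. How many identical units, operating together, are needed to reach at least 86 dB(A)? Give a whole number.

Need L₁ + 10·log₁₀ N ≥ 86, i.e. log₁₀ N ≥ 1.30.
N ≥ 10^(13.0/10) = 19.953, so N = 20.

20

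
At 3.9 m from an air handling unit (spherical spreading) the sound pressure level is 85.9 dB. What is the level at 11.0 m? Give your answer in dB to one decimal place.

76.9 dB

Point-source attenuation: ΔL = 20·log₁₀(r₂/r₁) = 20·log₁₀(11.0/3.9) = 9.007 dB.
L₂ = 85.9 − 20·log₁₀(11.0/3.9) = 85.9 − 9.007 = 76.89 dB.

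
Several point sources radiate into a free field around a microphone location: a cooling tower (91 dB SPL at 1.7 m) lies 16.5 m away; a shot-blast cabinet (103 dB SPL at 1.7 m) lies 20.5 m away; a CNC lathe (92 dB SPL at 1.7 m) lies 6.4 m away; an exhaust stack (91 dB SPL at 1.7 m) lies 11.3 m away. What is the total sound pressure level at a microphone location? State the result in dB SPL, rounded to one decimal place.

First find each source's level at the receiver (point-source: −20·log₁₀(r/r_ref)), then combine on an intensity basis.
cooling tower: 91 − 20·log₁₀(16.5/1.7) = 91 − 19.74 = 71.26 dB SPL.
shot-blast cabinet: 103 − 20·log₁₀(20.5/1.7) = 103 − 21.63 = 81.37 dB SPL.
CNC lathe: 92 − 20·log₁₀(6.4/1.7) = 92 − 11.51 = 80.49 dB SPL.
exhaust stack: 91 − 20·log₁₀(11.3/1.7) = 91 − 16.45 = 74.55 dB SPL.
Σ 10^(L/10) = 2.909e+08 → L_total = 10·log₁₀(2.909e+08) = 84.64 dB SPL.

84.6 dB SPL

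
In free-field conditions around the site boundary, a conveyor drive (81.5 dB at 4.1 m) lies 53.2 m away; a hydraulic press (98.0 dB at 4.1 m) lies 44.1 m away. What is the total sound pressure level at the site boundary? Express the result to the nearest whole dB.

First find each source's level at the receiver (point-source: −20·log₁₀(r/r_ref)), then combine on an intensity basis.
conveyor drive: 81.5 − 20·log₁₀(53.2/4.1) = 81.5 − 22.26 = 59.24 dB.
hydraulic press: 98.0 − 20·log₁₀(44.1/4.1) = 98.0 − 20.63 = 77.37 dB.
Σ 10^(L/10) = 5.538e+07 → L_total = 10·log₁₀(5.538e+07) = 77.43 dB.

77 dB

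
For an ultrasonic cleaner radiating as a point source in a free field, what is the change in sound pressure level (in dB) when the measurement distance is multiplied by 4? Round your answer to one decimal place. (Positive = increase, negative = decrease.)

With spherical spreading the level changes by −20·log₁₀(r₂/r₁).
ΔL = −20·log₁₀(4) = -12.04 dB.

-12.0 dB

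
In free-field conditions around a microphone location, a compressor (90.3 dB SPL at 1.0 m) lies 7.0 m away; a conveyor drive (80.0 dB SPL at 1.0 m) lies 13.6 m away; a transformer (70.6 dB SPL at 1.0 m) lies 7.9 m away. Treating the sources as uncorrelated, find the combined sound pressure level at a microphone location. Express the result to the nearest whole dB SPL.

74 dB SPL

First find each source's level at the receiver (point-source: −20·log₁₀(r/r_ref)), then combine on an intensity basis.
compressor: 90.3 − 20·log₁₀(7.0/1.0) = 90.3 − 16.90 = 73.40 dB SPL.
conveyor drive: 80.0 − 20·log₁₀(13.6/1.0) = 80.0 − 22.67 = 57.33 dB SPL.
transformer: 70.6 − 20·log₁₀(7.9/1.0) = 70.6 − 17.95 = 52.65 dB SPL.
Σ 10^(L/10) = 2.259e+07 → L_total = 10·log₁₀(2.259e+07) = 73.54 dB SPL.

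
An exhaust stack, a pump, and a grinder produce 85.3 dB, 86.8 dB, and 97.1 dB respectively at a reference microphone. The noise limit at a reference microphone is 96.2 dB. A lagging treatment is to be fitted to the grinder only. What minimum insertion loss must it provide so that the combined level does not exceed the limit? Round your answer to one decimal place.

Everything except the grinder sums to 10^(85.3/10) + 10^(86.8/10) = 8.175e+08 in linear terms, 89.12 dB.
To meet 96.2 dB overall, the treated grinder may contribute at most 10^(96.2/10) − 8.175e+08 = 3.351e+09, i.e. 95.25 dB.
So the grinder must be reduced from 97.1 to 95.25 dB: IL = 1.85 dB.

1.8 dB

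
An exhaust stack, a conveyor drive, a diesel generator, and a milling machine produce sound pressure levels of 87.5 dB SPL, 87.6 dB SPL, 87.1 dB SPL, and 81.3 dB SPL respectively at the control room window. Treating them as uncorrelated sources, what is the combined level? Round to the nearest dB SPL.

For uncorrelated sources the intensities add, so convert each level to linear form, sum, and take 10·log₁₀ of the total.
Σ 10^(L/10) = 10^(87.5/10) + 10^(87.6/10) + 10^(87.1/10) + 10^(81.3/10) = 1.786e+09.
L_total = 10·log₁₀(1.786e+09) = 92.52 dB SPL.

93 dB SPL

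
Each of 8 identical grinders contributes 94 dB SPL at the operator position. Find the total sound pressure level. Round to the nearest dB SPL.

L_total = L₁ + 10·log₁₀ N for N identical incoherent sources.
L_total = 94 + 10·log₁₀(8) = 94 + 9.031 = 103.03 dB SPL.

103 dB SPL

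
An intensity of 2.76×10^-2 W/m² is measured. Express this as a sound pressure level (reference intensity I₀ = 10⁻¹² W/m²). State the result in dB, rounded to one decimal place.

L = 10·log₁₀(I/I₀) = 10·log₁₀(2.76×10^-2/10⁻¹²) = 10·log₁₀(2.76×10^10).
L = 10·(0.4409 + 10) = 104.41 dB.

104.4 dB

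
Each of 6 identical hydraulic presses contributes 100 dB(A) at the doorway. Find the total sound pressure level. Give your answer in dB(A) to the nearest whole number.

N identical incoherent sources raise the level by 10·log₁₀ N.
L_total = 100 + 10·log₁₀(6) = 100 + 7.782 = 107.78 dB(A).

108 dB(A)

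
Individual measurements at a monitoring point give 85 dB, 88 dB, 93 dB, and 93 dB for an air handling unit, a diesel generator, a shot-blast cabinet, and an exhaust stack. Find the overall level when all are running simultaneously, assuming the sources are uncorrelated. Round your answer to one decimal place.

96.9 dB

Incoherent sources combine by intensity addition: L_total = 10·log₁₀(Σ 10^(L_i/10)).
Σ 10^(L/10) = 10^(85/10) + 10^(88/10) + 10^(93/10) + 10^(93/10) = 4.938e+09.
L_total = 10·log₁₀(4.938e+09) = 96.94 dB.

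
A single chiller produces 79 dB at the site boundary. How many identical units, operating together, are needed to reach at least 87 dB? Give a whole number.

7

Need L₁ + 10·log₁₀ N ≥ 87, i.e. log₁₀ N ≥ 0.80.
N ≥ 10^(8.0/10) = 6.310, so N = 7.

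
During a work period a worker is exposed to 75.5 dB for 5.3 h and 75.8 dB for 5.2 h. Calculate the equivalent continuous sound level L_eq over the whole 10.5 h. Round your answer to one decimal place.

75.7 dB

The energy average is taken in the linear domain: L_eq = 10·log₁₀[(Σ tᵢ·10^(Lᵢ/10))/T], T = 10.5 h.
Σ tᵢ·10^(Lᵢ/10) = 5.3·10^(75.5/10) + 5.2·10^(75.8/10) = 3.857e+08.
L_eq = 10·log₁₀(3.857e+08/10.5) = 75.65 dB.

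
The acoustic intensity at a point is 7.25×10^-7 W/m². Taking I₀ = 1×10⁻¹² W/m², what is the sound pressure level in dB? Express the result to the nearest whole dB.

59 dB

I/I₀ = 7.25×10^-7/10⁻¹² = 7.25×10^5, and L = 10·log₁₀(I/I₀).
L = 10·(0.8603 + 5) = 58.60 dB.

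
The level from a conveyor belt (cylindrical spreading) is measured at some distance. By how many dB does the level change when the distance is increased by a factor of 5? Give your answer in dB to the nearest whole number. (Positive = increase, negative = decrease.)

A line source loses 3 dB per doubling of distance; generally ΔL = −10·log₁₀(r₂/r₁).
ΔL = −10·log₁₀(5) = -6.99 dB.

-7 dB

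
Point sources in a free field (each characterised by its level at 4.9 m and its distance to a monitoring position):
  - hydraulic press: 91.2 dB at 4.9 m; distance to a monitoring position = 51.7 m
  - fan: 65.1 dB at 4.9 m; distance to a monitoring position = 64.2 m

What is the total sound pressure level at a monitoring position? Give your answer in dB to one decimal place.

70.7 dB

Apply inverse-square spreading to bring every level to the receiver, then sum 10^(L/10).
hydraulic press: 91.2 − 20·log₁₀(51.7/4.9) = 91.2 − 20.47 = 70.73 dB.
fan: 65.1 − 20·log₁₀(64.2/4.9) = 65.1 − 22.35 = 42.75 dB.
Σ 10^(L/10) = 1.186e+07 → L_total = 10·log₁₀(1.186e+07) = 70.74 dB.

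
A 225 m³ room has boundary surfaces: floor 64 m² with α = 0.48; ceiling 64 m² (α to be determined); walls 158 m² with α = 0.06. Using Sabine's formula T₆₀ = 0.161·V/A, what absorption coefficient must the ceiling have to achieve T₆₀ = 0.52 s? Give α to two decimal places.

0.46

A = 0.161·V/T₆₀ = 0.161·225/0.52 = 69.66 m² sabins.
Absorption from the other surfaces = 64·0.48 + 158·0.06 = 40.20 m², so the ceiling must supply 29.46 m² over 64 m².
α = 29.46/64 = 0.460.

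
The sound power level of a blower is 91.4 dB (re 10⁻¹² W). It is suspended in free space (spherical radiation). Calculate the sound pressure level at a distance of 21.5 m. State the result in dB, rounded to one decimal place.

53.8 dB

The power spreads over a sphere of area 4π·r², so L_p = L_w − 10·log₁₀(4π·r²).
4π·r² = 5809 m², 10·log₁₀ of that is 37.641 dB.
L_p = 91.4 − 37.641 = 53.76 dB.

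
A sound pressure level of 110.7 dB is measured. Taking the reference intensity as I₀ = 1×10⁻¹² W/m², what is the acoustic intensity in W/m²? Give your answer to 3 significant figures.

0.117 W/m²

I/I₀ = 10^(110.7/10) = 1.175e+11, so I = 1.175e+11 × 10⁻¹² W/m².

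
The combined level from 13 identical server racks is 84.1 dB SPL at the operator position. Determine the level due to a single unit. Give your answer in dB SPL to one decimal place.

Dividing the total intensity by 13 lowers the level by 10·log₁₀ 13 = 11.139 dB: L₁ = 84.1 − 11.139.

73.0 dB SPL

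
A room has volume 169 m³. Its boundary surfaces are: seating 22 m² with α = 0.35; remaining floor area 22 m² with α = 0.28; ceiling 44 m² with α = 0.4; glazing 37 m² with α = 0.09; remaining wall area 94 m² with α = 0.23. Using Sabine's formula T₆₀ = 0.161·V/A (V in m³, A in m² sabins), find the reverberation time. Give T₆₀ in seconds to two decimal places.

0.48 s

Summing Sᵢαᵢ: 22·0.35 + 22·0.28 + 44·0.4 + 37·0.09 + 94·0.23 = 56.41 m².
T₆₀ = 0.161·V/A = 0.161·169/56.41 = 0.482 s.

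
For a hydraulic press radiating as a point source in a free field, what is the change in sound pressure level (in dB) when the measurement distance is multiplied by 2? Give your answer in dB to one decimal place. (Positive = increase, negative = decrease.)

With spherical spreading the level changes by −20·log₁₀(r₂/r₁).
ΔL = −20·log₁₀(2) = -6.02 dB.

-6.0 dB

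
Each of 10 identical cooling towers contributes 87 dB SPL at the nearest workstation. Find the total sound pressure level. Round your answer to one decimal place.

97.0 dB SPL

N identical incoherent sources raise the level by 10·log₁₀ N.
L_total = 87 + 10·log₁₀(10) = 87 + 10.000 = 97.00 dB SPL.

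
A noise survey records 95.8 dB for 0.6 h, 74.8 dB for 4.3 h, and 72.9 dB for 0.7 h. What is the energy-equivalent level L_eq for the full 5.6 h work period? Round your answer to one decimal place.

L_eq = 10·log₁₀[(1/T)·Σ tᵢ·10^(Lᵢ/10)] with T = 5.6 h.
Σ tᵢ·10^(Lᵢ/10) = 0.6·10^(95.8/10) + 4.3·10^(74.8/10) + 0.7·10^(72.9/10) = 2.425e+09.
L_eq = 10·log₁₀(2.425e+09/5.6) = 86.36 dB.

86.4 dB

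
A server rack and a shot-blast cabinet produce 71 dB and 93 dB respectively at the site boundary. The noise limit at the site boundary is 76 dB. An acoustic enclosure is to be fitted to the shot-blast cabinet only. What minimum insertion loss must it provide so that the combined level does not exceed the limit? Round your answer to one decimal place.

18.7 dB

The untreated sources together contribute 10^(71/10) = 1.259e+07, i.e. 71.00 dB.
The limit corresponds to 10^(76/10) = 3.981e+07; subtracting the fixed part leaves 2.722e+07 for the shot-blast cabinet, i.e. 74.35 dB.
Required insertion loss = 93 − 74.35 = 18.65 dB.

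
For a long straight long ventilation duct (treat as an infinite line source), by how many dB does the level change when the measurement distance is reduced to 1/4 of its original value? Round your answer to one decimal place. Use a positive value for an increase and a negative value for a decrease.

+6.0 dB

Line-source spreading: ΔL = −10·log₁₀(r₂/r₁).
ΔL = −10·log₁₀(0.25) = +6.02 dB.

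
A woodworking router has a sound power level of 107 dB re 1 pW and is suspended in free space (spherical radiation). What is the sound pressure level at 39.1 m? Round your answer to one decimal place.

Free-field spherical radiation: L_p = L_w − 10·log₁₀(4π·r²), r = 39.1 m.
4π·r² = 1.921e+04 m², 10·log₁₀ of that is 42.836 dB.
L_p = 107 − 42.836 = 64.16 dB.

64.2 dB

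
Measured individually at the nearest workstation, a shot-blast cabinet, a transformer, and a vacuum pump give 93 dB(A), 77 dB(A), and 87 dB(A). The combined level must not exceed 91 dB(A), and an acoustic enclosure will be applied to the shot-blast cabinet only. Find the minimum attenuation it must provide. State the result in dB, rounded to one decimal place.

4.5 dB

Everything except the shot-blast cabinet sums to 10^(77/10) + 10^(87/10) = 5.513e+08 in linear terms, 87.41 dB(A).
The limit corresponds to 10^(91/10) = 1.259e+09; subtracting the fixed part leaves 7.076e+08 for the shot-blast cabinet, i.e. 88.50 dB(A).
So the shot-blast cabinet must be reduced from 93 to 88.50 dB(A): IL = 4.50 dB.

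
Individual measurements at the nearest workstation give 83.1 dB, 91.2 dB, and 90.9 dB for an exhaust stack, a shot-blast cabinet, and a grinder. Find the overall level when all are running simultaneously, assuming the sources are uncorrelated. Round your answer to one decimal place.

Incoherent sources combine by intensity addition: L_total = 10·log₁₀(Σ 10^(L_i/10)).
Σ 10^(L/10) = 10^(83.1/10) + 10^(91.2/10) + 10^(90.9/10) = 2.753e+09.
L_total = 10·log₁₀(2.753e+09) = 94.40 dB.

94.4 dB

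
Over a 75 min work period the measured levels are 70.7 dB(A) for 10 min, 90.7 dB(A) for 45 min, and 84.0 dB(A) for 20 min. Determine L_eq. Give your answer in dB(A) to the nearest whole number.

89 dB(A)

The energy average is taken in the linear domain: L_eq = 10·log₁₀[(Σ tᵢ·10^(Lᵢ/10))/T], T = 75 min.
Σ tᵢ·10^(Lᵢ/10) = 10·10^(70.7/10) + 45·10^(90.7/10) + 20·10^(84.0/10) = 5.801e+10.
L_eq = 10·log₁₀(5.801e+10/75) = 88.88 dB(A).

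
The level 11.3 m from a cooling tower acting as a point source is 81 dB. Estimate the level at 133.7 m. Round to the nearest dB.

For a point source, L₂ = L₁ − 20·log₁₀(r₂/r₁).
L₂ = 81 − 20·log₁₀(133.7/11.3) = 81 − 21.461 = 59.54 dB.

60 dB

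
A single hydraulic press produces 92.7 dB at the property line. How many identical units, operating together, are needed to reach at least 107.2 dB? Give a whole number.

Need L₁ + 10·log₁₀ N ≥ 107.2, i.e. log₁₀ N ≥ 1.45.
N ≥ 10^(14.5/10) = 28.184, so N = 29.

29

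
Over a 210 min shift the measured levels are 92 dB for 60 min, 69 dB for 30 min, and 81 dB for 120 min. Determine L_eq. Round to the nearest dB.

87 dB

The energy average is taken in the linear domain: L_eq = 10·log₁₀[(Σ tᵢ·10^(Lᵢ/10))/T], T = 210 min.
Σ tᵢ·10^(Lᵢ/10) = 60·10^(92/10) + 30·10^(69/10) + 120·10^(81/10) = 1.104e+11.
L_eq = 10·log₁₀(1.104e+11/210) = 87.21 dB.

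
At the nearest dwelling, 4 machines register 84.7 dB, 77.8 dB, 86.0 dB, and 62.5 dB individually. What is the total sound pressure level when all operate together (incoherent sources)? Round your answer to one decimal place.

Incoherent sources combine by intensity addition: L_total = 10·log₁₀(Σ 10^(L_i/10)).
Σ 10^(L/10) = 10^(84.7/10) + 10^(77.8/10) + 10^(86.0/10) + 10^(62.5/10) = 7.553e+08.
L_total = 10·log₁₀(7.553e+08) = 88.78 dB.

88.8 dB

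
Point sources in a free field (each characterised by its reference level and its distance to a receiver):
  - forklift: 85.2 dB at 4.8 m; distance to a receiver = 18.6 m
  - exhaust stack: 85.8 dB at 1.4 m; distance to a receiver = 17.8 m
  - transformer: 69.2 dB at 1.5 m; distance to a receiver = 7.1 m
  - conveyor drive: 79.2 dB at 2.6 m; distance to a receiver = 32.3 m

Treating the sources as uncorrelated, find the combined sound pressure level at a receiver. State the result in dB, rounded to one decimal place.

Apply inverse-square spreading to bring every level to the receiver, then sum 10^(L/10).
forklift: 85.2 − 20·log₁₀(18.6/4.8) = 85.2 − 11.77 = 73.43 dB.
exhaust stack: 85.8 − 20·log₁₀(17.8/1.4) = 85.8 − 22.09 = 63.71 dB.
transformer: 69.2 − 20·log₁₀(7.1/1.5) = 69.2 − 13.50 = 55.70 dB.
conveyor drive: 79.2 − 20·log₁₀(32.3/2.6) = 79.2 − 21.88 = 57.32 dB.
Σ 10^(L/10) = 2.531e+07 → L_total = 10·log₁₀(2.531e+07) = 74.03 dB.

74.0 dB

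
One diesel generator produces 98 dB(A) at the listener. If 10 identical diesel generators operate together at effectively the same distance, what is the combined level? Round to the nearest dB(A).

N identical incoherent sources raise the level by 10·log₁₀ N.
L_total = 98 + 10·log₁₀(10) = 98 + 10.000 = 108.00 dB(A).

108 dB(A)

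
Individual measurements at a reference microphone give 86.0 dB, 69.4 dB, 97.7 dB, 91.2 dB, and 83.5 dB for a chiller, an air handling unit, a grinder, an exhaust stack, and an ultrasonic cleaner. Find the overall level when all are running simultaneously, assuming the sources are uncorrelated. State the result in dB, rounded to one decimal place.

For uncorrelated sources the intensities add, so convert each level to linear form, sum, and take 10·log₁₀ of the total.
Σ 10^(L/10) = 10^(86.0/10) + 10^(69.4/10) + 10^(97.7/10) + 10^(91.2/10) + 10^(83.5/10) = 7.837e+09.
L_total = 10·log₁₀(7.837e+09) = 98.94 dB.

98.9 dB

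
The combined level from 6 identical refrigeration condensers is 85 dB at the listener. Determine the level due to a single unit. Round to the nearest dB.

6 equal contributions raise the level by 10·log₁₀ 6 = 7.782 dB, so each unit alone gives 85 − 7.782.

77 dB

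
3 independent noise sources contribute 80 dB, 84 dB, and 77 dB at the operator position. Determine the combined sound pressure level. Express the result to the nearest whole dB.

86 dB

Incoherent sources combine by intensity addition: L_total = 10·log₁₀(Σ 10^(L_i/10)).
Σ 10^(L/10) = 10^(80/10) + 10^(84/10) + 10^(77/10) = 4.013e+08.
L_total = 10·log₁₀(4.013e+08) = 86.03 dB.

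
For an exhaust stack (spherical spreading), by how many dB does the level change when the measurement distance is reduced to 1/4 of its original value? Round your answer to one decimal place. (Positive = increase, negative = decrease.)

Point-source spreading: ΔL = −20·log₁₀(r₂/r₁).
ΔL = −20·log₁₀(0.25) = +12.04 dB.

+12.0 dB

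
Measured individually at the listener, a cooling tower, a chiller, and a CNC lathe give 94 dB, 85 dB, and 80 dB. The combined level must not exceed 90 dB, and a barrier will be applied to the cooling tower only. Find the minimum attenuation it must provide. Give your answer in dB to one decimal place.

The untreated sources together contribute 10^(85/10) + 10^(80/10) = 4.162e+08, i.e. 86.19 dB.
To meet 90 dB overall, the treated cooling tower may contribute at most 10^(90/10) − 4.162e+08 = 5.838e+08, i.e. 87.66 dB.
Required insertion loss = 94 − 87.66 = 6.34 dB.

6.3 dB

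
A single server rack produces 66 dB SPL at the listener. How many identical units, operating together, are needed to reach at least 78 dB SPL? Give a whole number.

16

The shortfall is 78 − 66 = 12.0 dB, and N units add 10·log₁₀ N, so need 10·log₁₀ N ≥ 12.0.
N ≥ 10^(12.0/10) = 15.849, so N = 16.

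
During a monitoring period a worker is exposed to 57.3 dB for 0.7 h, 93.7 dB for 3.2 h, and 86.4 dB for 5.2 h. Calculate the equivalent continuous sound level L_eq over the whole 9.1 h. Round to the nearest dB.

90 dB

The energy average is taken in the linear domain: L_eq = 10·log₁₀[(Σ tᵢ·10^(Lᵢ/10))/T], T = 9.1 h.
Σ tᵢ·10^(Lᵢ/10) = 0.7·10^(57.3/10) + 3.2·10^(93.7/10) + 5.2·10^(86.4/10) = 9.772e+09.
L_eq = 10·log₁₀(9.772e+09/9.1) = 90.31 dB.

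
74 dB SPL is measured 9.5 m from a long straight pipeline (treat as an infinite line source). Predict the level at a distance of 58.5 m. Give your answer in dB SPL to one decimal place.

66.1 dB SPL

Cylindrical spreading from a line source gives a 10·log₁₀(r₂/r₁) drop.
L₂ = 74 − 10·log₁₀(58.5/9.5) = 74 − 7.894 = 66.11 dB SPL.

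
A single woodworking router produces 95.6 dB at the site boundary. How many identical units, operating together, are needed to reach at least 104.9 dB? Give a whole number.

N identical sources give L₁ + 10·log₁₀ N, so require 10·log₁₀ N ≥ 104.9 − 95.6 = 9.3 dB.
N ≥ 10^(9.3/10) = 8.511, so N = 9.

9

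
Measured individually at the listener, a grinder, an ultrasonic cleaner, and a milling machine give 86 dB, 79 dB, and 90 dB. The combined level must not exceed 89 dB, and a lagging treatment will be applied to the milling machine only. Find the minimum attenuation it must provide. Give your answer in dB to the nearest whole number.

The untreated sources together contribute 10^(86/10) + 10^(79/10) = 4.775e+08, i.e. 86.79 dB.
The limit corresponds to 10^(89/10) = 7.943e+08; subtracting the fixed part leaves 3.168e+08 for the milling machine, i.e. 85.01 dB.
Required insertion loss = 90 − 85.01 = 4.99 dB.

5 dB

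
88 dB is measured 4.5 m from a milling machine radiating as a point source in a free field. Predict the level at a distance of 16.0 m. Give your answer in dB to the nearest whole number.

Spherical spreading from a point source gives a 20·log₁₀(r₂/r₁) drop.
L₂ = 88 − 20·log₁₀(16.0/4.5) = 88 − 11.018 = 76.98 dB.

77 dB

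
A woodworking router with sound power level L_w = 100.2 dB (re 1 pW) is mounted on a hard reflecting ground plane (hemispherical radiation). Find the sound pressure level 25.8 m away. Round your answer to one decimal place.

64.0 dB

L_p = L_w − 10·log₁₀(2π·r²) with r = 25.8 m.
2π·r² = 4182 m², 10·log₁₀ of that is 36.214 dB.
L_p = 100.2 − 36.214 = 63.99 dB.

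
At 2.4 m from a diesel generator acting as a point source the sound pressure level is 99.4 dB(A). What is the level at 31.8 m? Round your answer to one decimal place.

77.0 dB(A)

Point-source attenuation: ΔL = 20·log₁₀(r₂/r₁) = 20·log₁₀(31.8/2.4) = 22.444 dB.
L₂ = 99.4 − 20·log₁₀(31.8/2.4) = 99.4 − 22.444 = 76.96 dB(A).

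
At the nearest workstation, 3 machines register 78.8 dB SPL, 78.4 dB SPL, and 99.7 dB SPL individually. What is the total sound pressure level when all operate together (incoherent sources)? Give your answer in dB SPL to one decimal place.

Incoherent sources combine by intensity addition: L_total = 10·log₁₀(Σ 10^(L_i/10)).
Σ 10^(L/10) = 10^(78.8/10) + 10^(78.4/10) + 10^(99.7/10) = 9.478e+09.
L_total = 10·log₁₀(9.478e+09) = 99.77 dB SPL.

99.8 dB SPL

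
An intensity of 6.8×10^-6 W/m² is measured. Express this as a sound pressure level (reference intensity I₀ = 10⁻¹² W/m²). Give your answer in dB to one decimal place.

Dividing by I₀ shifts the exponent by 12: I/I₀ = 6.8×10^6.
L = 10·(0.8325 + 6) = 68.33 dB.

68.3 dB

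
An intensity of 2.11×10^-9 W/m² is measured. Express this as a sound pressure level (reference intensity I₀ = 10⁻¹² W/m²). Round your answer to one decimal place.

33.2 dB

Dividing by I₀ shifts the exponent by 12: I/I₀ = 2.11×10^3.
L = 10·(0.3243 + 3) = 33.24 dB.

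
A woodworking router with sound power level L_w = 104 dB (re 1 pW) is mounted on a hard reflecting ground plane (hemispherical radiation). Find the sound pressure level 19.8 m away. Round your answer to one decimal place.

L_p = L_w − 10·log₁₀(2π·r²) with r = 19.8 m.
2π·r² = 2463 m², 10·log₁₀ of that is 33.915 dB.
L_p = 104 − 33.915 = 70.08 dB.

70.1 dB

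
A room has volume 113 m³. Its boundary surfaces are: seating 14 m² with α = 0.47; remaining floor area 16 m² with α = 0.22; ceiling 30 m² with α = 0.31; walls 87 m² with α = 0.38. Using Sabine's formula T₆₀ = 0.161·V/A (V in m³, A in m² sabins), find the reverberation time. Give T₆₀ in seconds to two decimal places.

0.35 s

Summing Sᵢαᵢ: 14·0.47 + 16·0.22 + 30·0.31 + 87·0.38 = 52.46 m².
T₆₀ = 0.161·V/A = 0.161·113/52.46 = 0.347 s.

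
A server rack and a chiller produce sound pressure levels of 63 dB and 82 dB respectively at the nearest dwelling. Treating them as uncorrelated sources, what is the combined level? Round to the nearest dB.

82 dB

Incoherent sources combine by intensity addition: L_total = 10·log₁₀(Σ 10^(L_i/10)).
Σ 10^(L/10) = 10^(63/10) + 10^(82/10) = 1.605e+08.
L_total = 10·log₁₀(1.605e+08) = 82.05 dB.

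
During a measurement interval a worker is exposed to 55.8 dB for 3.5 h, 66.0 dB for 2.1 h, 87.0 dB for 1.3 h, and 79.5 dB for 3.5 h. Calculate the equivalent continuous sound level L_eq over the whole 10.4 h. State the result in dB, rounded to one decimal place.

79.7 dB

The energy average is taken in the linear domain: L_eq = 10·log₁₀[(Σ tᵢ·10^(Lᵢ/10))/T], T = 10.4 h.
Σ tᵢ·10^(Lᵢ/10) = 3.5·10^(55.8/10) + 2.1·10^(66.0/10) + 1.3·10^(87.0/10) + 3.5·10^(79.5/10) = 9.732e+08.
L_eq = 10·log₁₀(9.732e+08/10.4) = 79.71 dB.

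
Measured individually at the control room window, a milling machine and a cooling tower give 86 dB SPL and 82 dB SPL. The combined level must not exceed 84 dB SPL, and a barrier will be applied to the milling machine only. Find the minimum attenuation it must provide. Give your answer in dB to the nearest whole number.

Fixed contribution from the other source: Σ 10^(L/10) = 10^(82/10) = 1.585e+08 (82.00 dB SPL).
The limit corresponds to 10^(84/10) = 2.512e+08; subtracting the fixed part leaves 9.270e+07 for the milling machine, i.e. 79.67 dB SPL.
Required insertion loss = 86 − 79.67 = 6.33 dB.

6 dB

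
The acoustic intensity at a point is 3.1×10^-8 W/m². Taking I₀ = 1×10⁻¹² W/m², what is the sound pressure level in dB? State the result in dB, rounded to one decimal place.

44.9 dB

Dividing by I₀ shifts the exponent by 12: I/I₀ = 3.1×10^4.
L = 10·(0.4914 + 4) = 44.91 dB.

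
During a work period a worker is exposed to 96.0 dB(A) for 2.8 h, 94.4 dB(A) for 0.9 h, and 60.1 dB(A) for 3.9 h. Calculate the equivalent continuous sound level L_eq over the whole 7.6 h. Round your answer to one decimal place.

92.5 dB(A)

The energy average is taken in the linear domain: L_eq = 10·log₁₀[(Σ tᵢ·10^(Lᵢ/10))/T], T = 7.6 h.
Σ tᵢ·10^(Lᵢ/10) = 2.8·10^(96.0/10) + 0.9·10^(94.4/10) + 3.9·10^(60.1/10) = 1.363e+10.
L_eq = 10·log₁₀(1.363e+10/7.6) = 92.54 dB(A).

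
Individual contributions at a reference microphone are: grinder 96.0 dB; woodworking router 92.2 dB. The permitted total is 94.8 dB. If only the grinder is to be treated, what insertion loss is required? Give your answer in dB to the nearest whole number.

Fixed contribution from the other source: Σ 10^(L/10) = 10^(92.2/10) = 1.660e+09 (92.20 dB).
The limit corresponds to 10^(94.8/10) = 3.020e+09; subtracting the fixed part leaves 1.360e+09 for the grinder, i.e. 91.34 dB.
Required insertion loss = 96.0 − 91.34 = 4.66 dB.

5 dB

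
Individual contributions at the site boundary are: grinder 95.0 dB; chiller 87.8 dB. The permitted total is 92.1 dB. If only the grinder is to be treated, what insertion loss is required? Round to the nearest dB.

Everything except the grinder sums to 10^(87.8/10) = 6.026e+08 in linear terms, 87.80 dB.
To meet 92.1 dB overall, the treated grinder may contribute at most 10^(92.1/10) − 6.026e+08 = 1.019e+09, i.e. 90.08 dB.
Required insertion loss = 95.0 − 90.08 = 4.92 dB.

5 dB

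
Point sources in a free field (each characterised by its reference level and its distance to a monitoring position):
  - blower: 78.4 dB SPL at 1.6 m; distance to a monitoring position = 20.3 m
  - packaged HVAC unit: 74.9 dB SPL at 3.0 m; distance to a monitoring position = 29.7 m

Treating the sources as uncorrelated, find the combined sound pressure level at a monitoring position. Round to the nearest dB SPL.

Apply inverse-square spreading to bring every level to the receiver, then sum 10^(L/10).
blower: 78.4 − 20·log₁₀(20.3/1.6) = 78.4 − 22.07 = 56.33 dB SPL.
packaged HVAC unit: 74.9 − 20·log₁₀(29.7/3.0) = 74.9 − 19.91 = 54.99 dB SPL.
Σ 10^(L/10) = 7.451e+05 → L_total = 10·log₁₀(7.451e+05) = 58.72 dB SPL.

59 dB SPL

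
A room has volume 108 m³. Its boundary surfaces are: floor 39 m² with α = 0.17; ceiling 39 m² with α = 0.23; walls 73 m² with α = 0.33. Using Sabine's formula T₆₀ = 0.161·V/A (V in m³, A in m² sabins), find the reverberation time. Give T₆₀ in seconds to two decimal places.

0.44 s

A = Σ Sᵢαᵢ = 39·0.17 + 39·0.23 + 73·0.33 = 39.69 m².
T₆₀ = 0.161 × 108 / 39.69 = 0.438 s.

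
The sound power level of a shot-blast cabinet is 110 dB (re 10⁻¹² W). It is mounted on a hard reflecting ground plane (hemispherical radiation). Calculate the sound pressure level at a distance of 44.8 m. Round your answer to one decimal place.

69.0 dB

The power spreads over a hemisphere of area 2π·r², so L_p = L_w − 10·log₁₀(2π·r²).
2π·r² = 1.261e+04 m², 10·log₁₀ of that is 41.007 dB.
L_p = 110 − 41.007 = 68.99 dB.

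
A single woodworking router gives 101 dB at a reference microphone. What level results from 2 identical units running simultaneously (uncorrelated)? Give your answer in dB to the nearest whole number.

N identical incoherent sources raise the level by 10·log₁₀ N.
L_total = 101 + 10·log₁₀(2) = 101 + 3.010 = 104.01 dB.

104 dB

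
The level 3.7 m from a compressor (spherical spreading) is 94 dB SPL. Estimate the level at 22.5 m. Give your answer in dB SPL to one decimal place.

78.3 dB SPL

Point-source attenuation: ΔL = 20·log₁₀(r₂/r₁) = 20·log₁₀(22.5/3.7) = 15.680 dB.
L₂ = 94 − 20·log₁₀(22.5/3.7) = 94 − 15.680 = 78.32 dB SPL.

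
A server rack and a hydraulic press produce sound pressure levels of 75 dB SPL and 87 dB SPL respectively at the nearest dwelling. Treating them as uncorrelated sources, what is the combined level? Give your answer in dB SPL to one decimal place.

Incoherent sources combine by intensity addition: L_total = 10·log₁₀(Σ 10^(L_i/10)).
Σ 10^(L/10) = 10^(75/10) + 10^(87/10) = 5.328e+08.
L_total = 10·log₁₀(5.328e+08) = 87.27 dB SPL.

87.3 dB SPL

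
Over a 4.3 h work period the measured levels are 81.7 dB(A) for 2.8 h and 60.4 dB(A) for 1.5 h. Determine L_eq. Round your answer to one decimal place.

79.9 dB(A)

L_eq = 10·log₁₀[(1/T)·Σ tᵢ·10^(Lᵢ/10)] with T = 4.3 h.
Σ tᵢ·10^(Lᵢ/10) = 2.8·10^(81.7/10) + 1.5·10^(60.4/10) = 4.158e+08.
L_eq = 10·log₁₀(4.158e+08/4.3) = 79.85 dB(A).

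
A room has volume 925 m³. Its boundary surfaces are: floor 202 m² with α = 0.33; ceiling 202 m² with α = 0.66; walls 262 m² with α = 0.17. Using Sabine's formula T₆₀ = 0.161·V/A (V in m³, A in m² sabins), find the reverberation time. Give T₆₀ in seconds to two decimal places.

0.61 s

Total absorption A = 202·0.33 + 202·0.66 + 262·0.17 = 244.52 m² sabins.
T₆₀ = 0.161·V/A = 0.161·925/244.52 = 0.609 s.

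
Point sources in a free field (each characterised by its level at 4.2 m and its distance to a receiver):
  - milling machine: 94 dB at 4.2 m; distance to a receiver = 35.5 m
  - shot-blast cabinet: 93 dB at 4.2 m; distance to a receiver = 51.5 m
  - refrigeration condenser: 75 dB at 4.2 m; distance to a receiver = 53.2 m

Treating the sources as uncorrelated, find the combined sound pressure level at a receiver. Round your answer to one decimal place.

First find each source's level at the receiver (point-source: −20·log₁₀(r/r_ref)), then combine on an intensity basis.
milling machine: 94 − 20·log₁₀(35.5/4.2) = 94 − 18.54 = 75.46 dB.
shot-blast cabinet: 93 − 20·log₁₀(51.5/4.2) = 93 − 21.77 = 71.23 dB.
refrigeration condenser: 75 − 20·log₁₀(53.2/4.2) = 75 − 22.05 = 52.95 dB.
Σ 10^(L/10) = 4.863e+07 → L_total = 10·log₁₀(4.863e+07) = 76.87 dB.

76.9 dB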